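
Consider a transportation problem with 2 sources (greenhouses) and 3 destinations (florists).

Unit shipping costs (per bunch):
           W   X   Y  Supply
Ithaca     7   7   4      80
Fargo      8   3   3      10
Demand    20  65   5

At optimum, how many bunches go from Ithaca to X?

Optimal shipments:
  Ithaca->W: 20 × 7 = 140
  Ithaca->X: 55 × 7 = 385
  Ithaca->Y: 5 × 4 = 20
  Fargo->X: 10 × 3 = 30
Total cost = 575.
So Ithaca→X carries 55 bunches.

55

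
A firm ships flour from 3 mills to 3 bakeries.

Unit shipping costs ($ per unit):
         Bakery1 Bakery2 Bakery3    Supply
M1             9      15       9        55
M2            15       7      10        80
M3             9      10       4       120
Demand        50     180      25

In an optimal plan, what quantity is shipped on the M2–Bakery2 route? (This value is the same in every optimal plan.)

Optimal shipments:
  M1→Bakery1: 50 × $9 = $450
  M1→Bakery2: 5 × $15 = $75
  M2→Bakery2: 80 × $7 = $560
  M3→Bakery2: 95 × $10 = $950
  M3→Bakery3: 25 × $4 = $100
Total cost = $2135.
So M2→Bakery2 carries 80 sacks.

80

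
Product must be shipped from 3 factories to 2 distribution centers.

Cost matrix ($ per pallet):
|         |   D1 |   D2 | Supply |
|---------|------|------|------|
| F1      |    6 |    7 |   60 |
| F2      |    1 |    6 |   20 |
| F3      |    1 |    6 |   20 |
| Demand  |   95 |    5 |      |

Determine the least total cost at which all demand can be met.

One minimum-cost allocation:
  F1->D1: 55 × $6 = $330
  F1->D2: 5 × $7 = $35
  F2->D1: 20 × $1 = $20
  F3->D1: 20 × $1 = $20
Total = 330 + 35 + 20 + 20 = $405.

405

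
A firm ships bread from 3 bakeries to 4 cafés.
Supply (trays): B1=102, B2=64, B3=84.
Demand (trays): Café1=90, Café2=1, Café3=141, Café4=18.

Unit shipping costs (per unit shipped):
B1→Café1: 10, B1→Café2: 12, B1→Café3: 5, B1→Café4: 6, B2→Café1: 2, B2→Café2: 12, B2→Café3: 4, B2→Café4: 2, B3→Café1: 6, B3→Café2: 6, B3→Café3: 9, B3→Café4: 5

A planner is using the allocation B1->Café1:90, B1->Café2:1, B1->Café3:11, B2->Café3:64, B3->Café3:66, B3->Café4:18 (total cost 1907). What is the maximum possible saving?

Current plan cost = 90·10 + 1·12 + 11·5 + 64·4 + 66·9 + 18·5 = 1907.
Optimal plan:
  B1 to Café3: 102 × 5 = 510
  B2 to Café1: 25 × 2 = 50
  B2 to Café3: 39 × 4 = 156
  B3 to Café1: 65 × 6 = 390
  B3 to Café2: 1 × 6 = 6
  B3 to Café4: 18 × 5 = 90
Optimal cost = 1202.
Saving = 1907 − 1202 = 705.

705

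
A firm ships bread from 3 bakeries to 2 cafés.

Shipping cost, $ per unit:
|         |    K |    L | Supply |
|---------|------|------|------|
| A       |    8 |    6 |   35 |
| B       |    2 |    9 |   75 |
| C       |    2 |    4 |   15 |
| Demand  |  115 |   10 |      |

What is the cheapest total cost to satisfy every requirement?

440

An optimal shipping plan:
  A–K: 25 × $8 = $200
  A–L: 10 × $6 = $60
  B–K: 75 × $2 = $150
  C–K: 15 × $2 = $30
Total = 200 + 60 + 150 + 30 = $440.
(Supply check: A ships 35; B ships 75; C ships 15.)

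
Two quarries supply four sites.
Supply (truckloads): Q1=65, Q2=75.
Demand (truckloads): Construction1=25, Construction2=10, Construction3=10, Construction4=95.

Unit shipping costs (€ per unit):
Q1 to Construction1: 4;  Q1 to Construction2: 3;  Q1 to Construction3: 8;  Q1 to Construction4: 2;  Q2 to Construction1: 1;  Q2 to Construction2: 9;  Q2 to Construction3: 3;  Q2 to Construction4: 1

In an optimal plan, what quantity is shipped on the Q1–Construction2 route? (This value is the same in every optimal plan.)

The minimum-cost plan:
  Q1->Construction2: 10 truckloads
  Q1->Construction4: 55 truckloads
  Q2->Construction1: 25 truckloads
  Q2->Construction3: 10 truckloads
  Q2->Construction4: 40 truckloads
Total cost = €235.
So Q1→Construction2 carries 10 truckloads.

10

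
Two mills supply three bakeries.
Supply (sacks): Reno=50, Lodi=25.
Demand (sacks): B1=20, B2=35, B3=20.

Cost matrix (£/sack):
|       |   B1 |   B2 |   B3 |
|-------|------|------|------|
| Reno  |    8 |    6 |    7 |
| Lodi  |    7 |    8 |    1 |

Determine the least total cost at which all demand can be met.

385

One minimum-cost allocation:
  Reno to B1: 15 × £8 = £120
  Reno to B2: 35 × £6 = £210
  Lodi to B1: 5 × £7 = £35
  Lodi to B3: 20 × £1 = £20
Total = 120 + 210 + 35 + 20 = £385.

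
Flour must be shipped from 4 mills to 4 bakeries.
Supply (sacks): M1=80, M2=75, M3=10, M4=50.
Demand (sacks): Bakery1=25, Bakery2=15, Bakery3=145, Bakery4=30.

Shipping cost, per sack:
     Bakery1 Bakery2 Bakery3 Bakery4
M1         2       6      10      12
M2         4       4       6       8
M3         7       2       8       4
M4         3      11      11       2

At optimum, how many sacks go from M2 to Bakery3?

The minimum-cost plan:
  M1->Bakery1: 5 sacks
  M1->Bakery2: 5 sacks
  M1->Bakery3: 70 sacks
  M2->Bakery3: 75 sacks
  M3->Bakery2: 10 sacks
  M4->Bakery1: 20 sacks
  M4->Bakery4: 30 sacks
Total cost = 1330.
So M2→Bakery3 carries 75 sacks.

75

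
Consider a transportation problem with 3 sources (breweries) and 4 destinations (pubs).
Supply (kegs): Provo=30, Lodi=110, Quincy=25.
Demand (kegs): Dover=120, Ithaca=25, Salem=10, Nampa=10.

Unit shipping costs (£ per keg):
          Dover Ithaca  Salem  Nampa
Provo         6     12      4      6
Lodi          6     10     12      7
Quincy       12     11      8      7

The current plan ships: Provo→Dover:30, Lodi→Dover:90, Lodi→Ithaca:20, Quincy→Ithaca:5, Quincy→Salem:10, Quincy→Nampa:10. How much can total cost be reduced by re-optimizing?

30

Current plan cost = 30·6 + 90·6 + 20·10 + 5·11 + 10·8 + 10·7 = £1125.
Optimal plan:
  Provo→Dover: 10 × £6 = £60
  Provo→Salem: 10 × £4 = £40
  Provo→Nampa: 10 × £6 = £60
  Lodi→Dover: 110 × £6 = £660
  Quincy→Ithaca: 25 × £11 = £275
Optimal cost = £1095.
Saving = 1125 − 1095 = £30.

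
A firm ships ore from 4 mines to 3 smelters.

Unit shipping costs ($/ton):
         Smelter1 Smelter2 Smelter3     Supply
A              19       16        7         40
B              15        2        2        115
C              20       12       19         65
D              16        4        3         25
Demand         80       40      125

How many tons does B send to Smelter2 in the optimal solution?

Optimal shipments:
  A->Smelter1: 15 tons
  A->Smelter3: 25 tons
  B->Smelter2: 40 tons
  B->Smelter3: 75 tons
  C->Smelter1: 65 tons
  D->Smelter3: 25 tons
Total cost = $2065.
So B→Smelter2 carries 40 tons.

40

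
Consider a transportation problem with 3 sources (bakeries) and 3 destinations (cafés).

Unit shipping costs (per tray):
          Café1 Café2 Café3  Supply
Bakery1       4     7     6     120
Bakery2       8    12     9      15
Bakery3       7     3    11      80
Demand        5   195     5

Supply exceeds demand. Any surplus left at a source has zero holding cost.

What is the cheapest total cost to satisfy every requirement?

A cheapest plan:
  Bakery1→Café1: 5 × 4 = 20
  Bakery1→Café2: 115 × 7 = 805
  Bakery2→Café3: 5 × 9 = 45
  Bakery3→Café2: 80 × 3 = 240
Total = 20 + 805 + 45 + 240 = 1110.

1110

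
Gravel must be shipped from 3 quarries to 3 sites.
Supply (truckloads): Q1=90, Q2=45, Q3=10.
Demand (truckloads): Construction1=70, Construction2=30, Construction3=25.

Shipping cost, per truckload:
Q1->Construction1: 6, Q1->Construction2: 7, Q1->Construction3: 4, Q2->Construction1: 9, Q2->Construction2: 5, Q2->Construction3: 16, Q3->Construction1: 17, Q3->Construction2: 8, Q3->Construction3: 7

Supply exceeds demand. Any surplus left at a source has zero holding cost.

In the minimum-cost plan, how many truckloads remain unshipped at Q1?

An optimal plan:
  Q1 to Construction1: 65 × 6 = 390
  Q1 to Construction3: 25 × 4 = 100
  Q2 to Construction1: 5 × 9 = 45
  Q2 to Construction2: 30 × 5 = 150
Total cost = 685.
Q1 ships 90 of its 90, leaving 0.

0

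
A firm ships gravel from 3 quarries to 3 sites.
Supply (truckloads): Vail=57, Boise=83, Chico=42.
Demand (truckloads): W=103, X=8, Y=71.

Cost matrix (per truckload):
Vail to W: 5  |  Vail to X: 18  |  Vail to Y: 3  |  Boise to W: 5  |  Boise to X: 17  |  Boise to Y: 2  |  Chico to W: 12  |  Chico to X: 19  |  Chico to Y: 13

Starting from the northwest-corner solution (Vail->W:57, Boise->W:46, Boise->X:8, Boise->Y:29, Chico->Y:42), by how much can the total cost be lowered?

Current plan cost = 57·5 + 46·5 + 8·17 + 29·2 + 42·13 = 1255.
Optimal plan:
  Vail->W: 57 × 5 = 285
  Boise->W: 12 × 5 = 60
  Boise->Y: 71 × 2 = 142
  Chico->W: 34 × 12 = 408
  Chico->X: 8 × 19 = 152
Optimal cost = 1047.
Saving = 1255 − 1047 = 208.

208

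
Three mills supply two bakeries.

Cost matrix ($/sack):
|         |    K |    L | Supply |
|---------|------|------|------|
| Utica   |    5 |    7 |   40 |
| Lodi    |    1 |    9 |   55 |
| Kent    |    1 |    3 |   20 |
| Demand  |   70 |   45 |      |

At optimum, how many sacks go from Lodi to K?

The minimum-cost plan:
  Utica–K: 15 × $5 = $75
  Utica–L: 25 × $7 = $175
  Lodi–K: 55 × $1 = $55
  Kent–L: 20 × $3 = $60
Total cost = $365.
So Lodi→K carries 55 sacks.

55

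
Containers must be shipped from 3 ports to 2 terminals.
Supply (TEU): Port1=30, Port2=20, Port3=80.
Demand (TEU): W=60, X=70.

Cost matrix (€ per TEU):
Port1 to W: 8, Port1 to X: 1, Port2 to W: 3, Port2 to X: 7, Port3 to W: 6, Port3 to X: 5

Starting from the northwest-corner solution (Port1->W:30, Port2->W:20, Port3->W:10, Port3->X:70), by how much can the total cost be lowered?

180

Current plan cost = 30·8 + 20·3 + 10·6 + 70·5 = €710.
Optimal plan:
  Port1→X: 30 × €1 = €30
  Port2→W: 20 × €3 = €60
  Port3→W: 40 × €6 = €240
  Port3→X: 40 × €5 = €200
Optimal cost = €530.
Saving = 710 − 530 = €180.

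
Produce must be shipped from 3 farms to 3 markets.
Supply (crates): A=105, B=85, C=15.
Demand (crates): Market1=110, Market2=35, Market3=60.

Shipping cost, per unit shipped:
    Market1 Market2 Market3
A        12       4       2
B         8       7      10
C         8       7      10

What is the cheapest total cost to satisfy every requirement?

One minimum-cost allocation:
  A to Market1: 10 × 12 = 120
  A to Market2: 35 × 4 = 140
  A to Market3: 60 × 2 = 120
  B to Market1: 85 × 8 = 680
  C to Market1: 15 × 8 = 120
Total = 120 + 140 + 120 + 680 + 120 = 1180.

1180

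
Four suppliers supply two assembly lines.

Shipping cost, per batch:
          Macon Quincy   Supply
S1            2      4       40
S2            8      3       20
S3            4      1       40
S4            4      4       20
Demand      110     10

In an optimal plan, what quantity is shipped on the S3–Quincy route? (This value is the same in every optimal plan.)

0

Optimal shipments:
  S1 to Macon: 40 × 2 = 80
  S2 to Macon: 10 × 8 = 80
  S2 to Quincy: 10 × 3 = 30
  S3 to Macon: 40 × 4 = 160
  S4 to Macon: 20 × 4 = 80
Total cost = 430.
The route S3→Quincy is not used.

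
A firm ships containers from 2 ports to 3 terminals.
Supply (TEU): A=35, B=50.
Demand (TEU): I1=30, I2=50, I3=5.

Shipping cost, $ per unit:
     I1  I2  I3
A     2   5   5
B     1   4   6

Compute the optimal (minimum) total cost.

A cheapest plan:
  A to I1: 30 × $2 = $60
  A to I3: 5 × $5 = $25
  B to I2: 50 × $4 = $200
Total = 60 + 25 + 200 = $285.
(Supply check: A ships 35; B ships 50.)

285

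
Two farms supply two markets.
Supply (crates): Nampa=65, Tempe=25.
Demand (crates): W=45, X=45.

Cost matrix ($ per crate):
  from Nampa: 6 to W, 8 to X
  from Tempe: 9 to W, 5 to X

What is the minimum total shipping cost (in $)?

One minimum-cost allocation:
  Nampa to W: 45 crates
  Nampa to X: 20 crates
  Tempe to X: 25 crates
Total cost = $555.
(Supply check: Nampa ships 65; Tempe ships 25.)

555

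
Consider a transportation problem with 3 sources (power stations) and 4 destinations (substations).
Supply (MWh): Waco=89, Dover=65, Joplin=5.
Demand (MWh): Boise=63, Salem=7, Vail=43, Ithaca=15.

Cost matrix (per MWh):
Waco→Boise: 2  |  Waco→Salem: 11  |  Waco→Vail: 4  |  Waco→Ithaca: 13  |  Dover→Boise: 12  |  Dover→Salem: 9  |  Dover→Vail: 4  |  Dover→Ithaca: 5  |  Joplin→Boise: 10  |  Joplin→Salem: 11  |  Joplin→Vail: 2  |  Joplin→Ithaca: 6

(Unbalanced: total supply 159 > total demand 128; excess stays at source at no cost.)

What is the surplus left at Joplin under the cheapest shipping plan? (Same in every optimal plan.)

Minimum-cost shipments:
  Waco–Boise: 63 × 2 = 126
  Waco–Vail: 26 × 4 = 104
  Dover–Salem: 7 × 9 = 63
  Dover–Vail: 12 × 4 = 48
  Dover–Ithaca: 15 × 5 = 75
  Joplin–Vail: 5 × 2 = 10
Total cost = 426.
Joplin ships 5 of its 5, leaving 0.

0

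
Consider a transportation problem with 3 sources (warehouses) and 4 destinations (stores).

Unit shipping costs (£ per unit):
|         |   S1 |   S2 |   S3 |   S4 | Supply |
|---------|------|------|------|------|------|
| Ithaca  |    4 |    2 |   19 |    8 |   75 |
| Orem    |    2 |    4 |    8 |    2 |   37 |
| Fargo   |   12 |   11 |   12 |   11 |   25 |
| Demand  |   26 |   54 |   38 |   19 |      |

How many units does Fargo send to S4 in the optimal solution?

0

Optimal shipments:
  Ithaca->S1: 21 units
  Ithaca->S2: 54 units
  Orem->S1: 5 units
  Orem->S3: 13 units
  Orem->S4: 19 units
  Fargo->S3: 25 units
Total cost = £644.
The route Fargo→S4 is not used.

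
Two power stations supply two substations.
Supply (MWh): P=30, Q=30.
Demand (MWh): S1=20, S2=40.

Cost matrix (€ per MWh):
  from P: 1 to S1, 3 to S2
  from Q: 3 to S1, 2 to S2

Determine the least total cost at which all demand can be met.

110

Optimal allocation:
  P–S1: 20 × €1 = €20
  P–S2: 10 × €3 = €30
  Q–S2: 30 × €2 = €60
Total = 20 + 30 + 60 = €110.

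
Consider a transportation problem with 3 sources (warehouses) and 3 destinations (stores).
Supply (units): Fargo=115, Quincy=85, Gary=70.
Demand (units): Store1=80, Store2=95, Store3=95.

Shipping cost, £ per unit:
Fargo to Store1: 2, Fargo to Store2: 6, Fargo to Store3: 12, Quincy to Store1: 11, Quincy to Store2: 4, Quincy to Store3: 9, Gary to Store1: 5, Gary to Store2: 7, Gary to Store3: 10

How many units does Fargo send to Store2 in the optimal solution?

35

The minimum-cost plan:
  Fargo→Store1: 80 × £2 = £160
  Fargo→Store2: 35 × £6 = £210
  Quincy→Store2: 60 × £4 = £240
  Quincy→Store3: 25 × £9 = £225
  Gary→Store3: 70 × £10 = £700
Total cost = £1535.
So Fargo→Store2 carries 35 units.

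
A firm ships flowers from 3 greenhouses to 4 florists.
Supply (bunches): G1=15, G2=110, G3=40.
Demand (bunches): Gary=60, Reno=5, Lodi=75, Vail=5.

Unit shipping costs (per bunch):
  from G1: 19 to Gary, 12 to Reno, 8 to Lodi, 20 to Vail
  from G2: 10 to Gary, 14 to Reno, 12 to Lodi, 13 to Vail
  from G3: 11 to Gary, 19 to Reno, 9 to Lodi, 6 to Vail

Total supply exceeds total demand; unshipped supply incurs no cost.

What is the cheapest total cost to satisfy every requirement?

Optimal allocation:
  G1→Lodi: 15 bunches
  G2→Gary: 60 bunches
  G2→Reno: 5 bunches
  G2→Lodi: 25 bunches
  G3→Lodi: 35 bunches
  G3→Vail: 5 bunches
Total cost = 1435.
(Supply check: G1 ships 15; G2 ships 90; G3 ships 40.)

1435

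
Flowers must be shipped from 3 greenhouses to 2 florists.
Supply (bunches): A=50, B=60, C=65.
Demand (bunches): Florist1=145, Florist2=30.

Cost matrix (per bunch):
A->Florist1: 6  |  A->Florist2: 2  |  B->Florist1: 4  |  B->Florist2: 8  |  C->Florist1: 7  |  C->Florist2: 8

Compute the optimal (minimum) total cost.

875

A cheapest plan:
  A->Florist1: 20 × 6 = 120
  A->Florist2: 30 × 2 = 60
  B->Florist1: 60 × 4 = 240
  C->Florist1: 65 × 7 = 455
Total = 120 + 60 + 240 + 455 = 875.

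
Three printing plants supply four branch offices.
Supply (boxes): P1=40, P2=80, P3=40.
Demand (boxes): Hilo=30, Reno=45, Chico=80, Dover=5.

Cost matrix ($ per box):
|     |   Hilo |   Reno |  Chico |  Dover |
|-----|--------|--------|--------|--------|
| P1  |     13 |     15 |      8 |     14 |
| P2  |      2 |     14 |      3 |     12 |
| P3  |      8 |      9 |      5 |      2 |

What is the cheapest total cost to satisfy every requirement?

925

A cheapest plan:
  P1–Reno: 10 × $15 = $150
  P1–Chico: 30 × $8 = $240
  P2–Hilo: 30 × $2 = $60
  P2–Chico: 50 × $3 = $150
  P3–Reno: 35 × $9 = $315
  P3–Dover: 5 × $2 = $10
Total = 150 + 240 + 60 + 150 + 315 + 10 = $925.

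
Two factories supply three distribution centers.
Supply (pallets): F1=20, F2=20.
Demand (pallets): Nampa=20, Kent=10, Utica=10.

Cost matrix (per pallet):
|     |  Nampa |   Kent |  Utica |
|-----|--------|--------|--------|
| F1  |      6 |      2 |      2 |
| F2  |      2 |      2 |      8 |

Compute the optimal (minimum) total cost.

80

An optimal shipping plan:
  F1–Kent: 10 × 2 = 20
  F1–Utica: 10 × 2 = 20
  F2–Nampa: 20 × 2 = 40
Total = 20 + 20 + 40 = 80.
(Supply check: F1 ships 20; F2 ships 20.)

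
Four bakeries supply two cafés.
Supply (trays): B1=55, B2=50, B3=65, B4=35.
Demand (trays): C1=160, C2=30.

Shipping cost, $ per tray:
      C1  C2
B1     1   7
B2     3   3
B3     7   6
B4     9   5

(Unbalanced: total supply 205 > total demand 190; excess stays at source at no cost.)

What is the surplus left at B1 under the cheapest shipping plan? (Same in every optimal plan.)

An optimal plan:
  B1 to C1: 55 × $1 = $55
  B2 to C1: 50 × $3 = $150
  B3 to C1: 55 × $7 = $385
  B4 to C2: 30 × $5 = $150
Total cost = $740.
B1 ships 55 of its 55, leaving 0.

0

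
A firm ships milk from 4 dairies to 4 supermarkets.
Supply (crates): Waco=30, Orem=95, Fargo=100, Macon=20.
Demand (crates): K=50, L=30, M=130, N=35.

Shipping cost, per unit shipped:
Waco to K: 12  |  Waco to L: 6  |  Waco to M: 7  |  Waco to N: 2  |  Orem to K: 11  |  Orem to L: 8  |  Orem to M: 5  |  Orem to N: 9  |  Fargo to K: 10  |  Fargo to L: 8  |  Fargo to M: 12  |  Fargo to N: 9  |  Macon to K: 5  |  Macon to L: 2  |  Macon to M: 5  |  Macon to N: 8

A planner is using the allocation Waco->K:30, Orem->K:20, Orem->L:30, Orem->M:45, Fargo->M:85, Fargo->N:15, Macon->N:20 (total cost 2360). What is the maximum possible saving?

Current plan cost = 30·12 + 20·11 + 30·8 + 45·5 + 85·12 + 15·9 + 20·8 = 2360.
Optimal plan:
  Waco→N: 30 × 2 = 60
  Orem→M: 95 × 5 = 475
  Fargo→K: 50 × 10 = 500
  Fargo→L: 30 × 8 = 240
  Fargo→M: 15 × 12 = 180
  Fargo→N: 5 × 9 = 45
  Macon→M: 20 × 5 = 100
Optimal cost = 1600.
Saving = 2360 − 1600 = 760.

760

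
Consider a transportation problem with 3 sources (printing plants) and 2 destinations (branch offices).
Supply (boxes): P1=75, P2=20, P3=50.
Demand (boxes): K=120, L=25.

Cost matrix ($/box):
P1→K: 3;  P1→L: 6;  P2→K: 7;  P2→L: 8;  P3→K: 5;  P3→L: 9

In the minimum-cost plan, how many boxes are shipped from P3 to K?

Solving gives:
  P1–K: 70 × $3 = $210
  P1–L: 5 × $6 = $30
  P2–L: 20 × $8 = $160
  P3–K: 50 × $5 = $250
Total cost = $650.
So P3→K carries 50 boxes.

50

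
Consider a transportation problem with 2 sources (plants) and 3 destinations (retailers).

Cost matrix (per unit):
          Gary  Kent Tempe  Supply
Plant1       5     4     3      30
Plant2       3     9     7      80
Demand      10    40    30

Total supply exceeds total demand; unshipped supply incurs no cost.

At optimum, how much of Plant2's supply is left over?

30

Minimum-cost shipments:
  Plant1–Kent: 30 × 4 = 120
  Plant2–Gary: 10 × 3 = 30
  Plant2–Kent: 10 × 9 = 90
  Plant2–Tempe: 30 × 7 = 210
Total cost = 450.
Plant2 ships 50 of its 80, leaving 30.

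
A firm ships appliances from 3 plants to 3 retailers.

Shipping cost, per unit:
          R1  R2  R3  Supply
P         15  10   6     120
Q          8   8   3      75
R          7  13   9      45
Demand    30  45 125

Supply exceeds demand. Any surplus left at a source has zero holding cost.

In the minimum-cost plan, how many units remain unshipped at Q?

0

Minimum-cost shipments:
  P→R2: 45 units
  P→R3: 50 units
  Q→R3: 75 units
  R→R1: 30 units
Total cost = 1185.
Q ships 75 of its 75, leaving 0.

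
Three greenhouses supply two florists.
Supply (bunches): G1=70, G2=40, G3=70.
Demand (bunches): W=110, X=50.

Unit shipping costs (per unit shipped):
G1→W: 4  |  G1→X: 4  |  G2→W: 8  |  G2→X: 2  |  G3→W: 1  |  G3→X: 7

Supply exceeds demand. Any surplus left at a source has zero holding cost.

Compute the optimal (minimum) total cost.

350

One minimum-cost allocation:
  G1 to W: 40 × 4 = 160
  G1 to X: 10 × 4 = 40
  G2 to X: 40 × 2 = 80
  G3 to W: 70 × 1 = 70
Total = 160 + 40 + 80 + 70 = 350.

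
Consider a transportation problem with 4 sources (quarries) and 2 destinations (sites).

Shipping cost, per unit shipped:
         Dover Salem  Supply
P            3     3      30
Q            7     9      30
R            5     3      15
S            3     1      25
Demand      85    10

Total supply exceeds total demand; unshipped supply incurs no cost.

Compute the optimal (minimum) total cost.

395

Optimal allocation:
  P–Dover: 30 × 3 = 90
  Q–Dover: 25 × 7 = 175
  R–Dover: 15 × 5 = 75
  S–Dover: 15 × 3 = 45
  S–Salem: 10 × 1 = 10
Total = 90 + 175 + 75 + 45 + 10 = 395.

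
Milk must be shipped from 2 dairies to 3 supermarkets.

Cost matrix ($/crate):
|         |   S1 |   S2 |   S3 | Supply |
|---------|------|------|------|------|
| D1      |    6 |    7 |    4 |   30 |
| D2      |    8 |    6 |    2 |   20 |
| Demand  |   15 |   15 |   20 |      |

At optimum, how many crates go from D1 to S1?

Optimal shipments:
  D1->S1: 15 × $6 = $90
  D1->S2: 15 × $7 = $105
  D2->S3: 20 × $2 = $40
Total cost = $235.
So D1→S1 carries 15 crates.

15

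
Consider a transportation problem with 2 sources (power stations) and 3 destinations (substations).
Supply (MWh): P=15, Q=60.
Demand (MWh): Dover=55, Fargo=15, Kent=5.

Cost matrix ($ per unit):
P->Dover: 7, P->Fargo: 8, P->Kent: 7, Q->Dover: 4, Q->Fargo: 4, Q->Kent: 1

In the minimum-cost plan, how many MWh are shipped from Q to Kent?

5

Optimal shipments:
  P->Dover: 15 MWh
  Q->Dover: 40 MWh
  Q->Fargo: 15 MWh
  Q->Kent: 5 MWh
Total cost = $330.
So Q→Kent carries 5 MWh.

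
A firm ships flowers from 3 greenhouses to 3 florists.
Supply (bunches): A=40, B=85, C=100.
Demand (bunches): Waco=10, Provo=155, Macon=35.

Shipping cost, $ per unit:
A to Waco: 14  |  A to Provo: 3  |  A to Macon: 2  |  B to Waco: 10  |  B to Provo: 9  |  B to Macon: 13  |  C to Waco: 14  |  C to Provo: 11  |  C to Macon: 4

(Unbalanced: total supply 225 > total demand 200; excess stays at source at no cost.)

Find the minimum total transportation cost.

A cheapest plan:
  A to Provo: 40 × $3 = $120
  B to Waco: 10 × $10 = $100
  B to Provo: 75 × $9 = $675
  C to Provo: 40 × $11 = $440
  C to Macon: 35 × $4 = $140
Total = 120 + 100 + 675 + 440 + 140 = $1475.
(Supply check: A ships 40; B ships 85; C ships 75.)

1475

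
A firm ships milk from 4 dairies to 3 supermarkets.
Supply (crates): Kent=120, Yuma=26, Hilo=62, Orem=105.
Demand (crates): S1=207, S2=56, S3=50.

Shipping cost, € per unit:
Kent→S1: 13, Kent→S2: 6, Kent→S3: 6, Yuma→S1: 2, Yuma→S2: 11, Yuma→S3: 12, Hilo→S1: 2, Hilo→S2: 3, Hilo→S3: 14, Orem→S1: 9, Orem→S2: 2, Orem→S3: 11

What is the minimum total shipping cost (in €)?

1939

A cheapest plan:
  Kent to S1: 14 × €13 = €182
  Kent to S2: 56 × €6 = €336
  Kent to S3: 50 × €6 = €300
  Yuma to S1: 26 × €2 = €52
  Hilo to S1: 62 × €2 = €124
  Orem to S1: 105 × €9 = €945
Total = 182 + 336 + 300 + 52 + 124 + 945 = €1939.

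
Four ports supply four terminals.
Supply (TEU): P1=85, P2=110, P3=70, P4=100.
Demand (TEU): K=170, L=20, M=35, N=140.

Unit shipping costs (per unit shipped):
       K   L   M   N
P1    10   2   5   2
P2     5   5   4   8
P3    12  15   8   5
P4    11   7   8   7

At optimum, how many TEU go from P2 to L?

0

The minimum-cost plan:
  P1 to L: 20 × 2 = 40
  P1 to N: 65 × 2 = 130
  P2 to K: 110 × 5 = 550
  P3 to N: 70 × 5 = 350
  P4 to K: 60 × 11 = 660
  P4 to M: 35 × 8 = 280
  P4 to N: 5 × 7 = 35
Total cost = 2045.
The route P2→L is not used.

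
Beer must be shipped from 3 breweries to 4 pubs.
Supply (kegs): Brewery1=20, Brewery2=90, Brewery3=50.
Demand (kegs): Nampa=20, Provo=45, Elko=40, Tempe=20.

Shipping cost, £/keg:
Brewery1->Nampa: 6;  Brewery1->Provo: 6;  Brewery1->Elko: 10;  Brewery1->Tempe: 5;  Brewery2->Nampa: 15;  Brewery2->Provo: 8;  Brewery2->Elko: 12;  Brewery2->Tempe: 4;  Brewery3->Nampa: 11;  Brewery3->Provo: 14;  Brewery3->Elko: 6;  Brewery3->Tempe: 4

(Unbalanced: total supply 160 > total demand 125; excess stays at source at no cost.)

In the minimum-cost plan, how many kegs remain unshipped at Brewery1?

0

An optimal plan:
  Brewery1→Nampa: 20 × £6 = £120
  Brewery2→Provo: 45 × £8 = £360
  Brewery2→Tempe: 10 × £4 = £40
  Brewery3→Elko: 40 × £6 = £240
  Brewery3→Tempe: 10 × £4 = £40
Total cost = £800.
Brewery1 ships 20 of its 20, leaving 0.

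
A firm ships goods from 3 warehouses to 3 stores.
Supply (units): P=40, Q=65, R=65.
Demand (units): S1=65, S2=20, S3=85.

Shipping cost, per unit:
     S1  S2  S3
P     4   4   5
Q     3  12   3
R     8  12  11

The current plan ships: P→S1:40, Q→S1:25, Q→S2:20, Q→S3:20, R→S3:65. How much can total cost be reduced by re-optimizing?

Current plan cost = 40·4 + 25·3 + 20·12 + 20·3 + 65·11 = 1250.
Optimal plan:
  P to S2: 20 × 4 = 80
  P to S3: 20 × 5 = 100
  Q to S3: 65 × 3 = 195
  R to S1: 65 × 8 = 520
Optimal cost = 895.
Saving = 1250 − 895 = 355.

355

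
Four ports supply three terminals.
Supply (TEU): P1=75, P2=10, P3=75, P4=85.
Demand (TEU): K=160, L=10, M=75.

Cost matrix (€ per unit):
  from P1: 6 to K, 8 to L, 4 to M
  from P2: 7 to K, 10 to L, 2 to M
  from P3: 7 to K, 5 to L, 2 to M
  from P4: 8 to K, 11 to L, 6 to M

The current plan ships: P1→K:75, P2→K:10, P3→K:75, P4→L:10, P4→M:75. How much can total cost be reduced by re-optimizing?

275

Current plan cost = 75·6 + 10·7 + 75·7 + 10·11 + 75·6 = €1605.
Optimal plan:
  P1→K: 75 × €6 = €450
  P2→M: 10 × €2 = €20
  P3→L: 10 × €5 = €50
  P3→M: 65 × €2 = €130
  P4→K: 85 × €8 = €680
Optimal cost = €1330.
Saving = 1605 − 1330 = €275.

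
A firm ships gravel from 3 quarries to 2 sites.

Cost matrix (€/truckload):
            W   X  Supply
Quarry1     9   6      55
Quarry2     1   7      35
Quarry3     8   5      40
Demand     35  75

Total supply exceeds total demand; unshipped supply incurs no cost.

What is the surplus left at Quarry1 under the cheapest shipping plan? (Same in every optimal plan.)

20

An optimal plan:
  Quarry1->X: 35 × €6 = €210
  Quarry2->W: 35 × €1 = €35
  Quarry3->X: 40 × €5 = €200
Total cost = €445.
Quarry1 ships 35 of its 55, leaving 20.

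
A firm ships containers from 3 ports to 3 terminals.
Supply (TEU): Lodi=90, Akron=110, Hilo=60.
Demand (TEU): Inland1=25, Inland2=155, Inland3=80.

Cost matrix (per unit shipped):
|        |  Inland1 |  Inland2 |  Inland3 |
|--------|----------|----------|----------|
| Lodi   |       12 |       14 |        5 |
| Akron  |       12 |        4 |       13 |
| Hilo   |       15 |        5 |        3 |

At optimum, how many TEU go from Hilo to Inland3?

15

Optimal shipments:
  Lodi to Inland1: 25 × 12 = 300
  Lodi to Inland3: 65 × 5 = 325
  Akron to Inland2: 110 × 4 = 440
  Hilo to Inland2: 45 × 5 = 225
  Hilo to Inland3: 15 × 3 = 45
Total cost = 1335.
So Hilo→Inland3 carries 15 TEU.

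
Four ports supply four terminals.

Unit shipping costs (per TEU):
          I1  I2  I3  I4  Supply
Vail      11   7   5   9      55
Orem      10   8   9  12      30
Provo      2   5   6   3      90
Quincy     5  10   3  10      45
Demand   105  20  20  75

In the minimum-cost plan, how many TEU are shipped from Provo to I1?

50

Optimal shipments:
  Vail–I3: 20 × 5 = 100
  Vail–I4: 35 × 9 = 315
  Orem–I1: 10 × 10 = 100
  Orem–I2: 20 × 8 = 160
  Provo–I1: 50 × 2 = 100
  Provo–I4: 40 × 3 = 120
  Quincy–I1: 45 × 5 = 225
Total cost = 1120.
So Provo→I1 carries 50 TEU.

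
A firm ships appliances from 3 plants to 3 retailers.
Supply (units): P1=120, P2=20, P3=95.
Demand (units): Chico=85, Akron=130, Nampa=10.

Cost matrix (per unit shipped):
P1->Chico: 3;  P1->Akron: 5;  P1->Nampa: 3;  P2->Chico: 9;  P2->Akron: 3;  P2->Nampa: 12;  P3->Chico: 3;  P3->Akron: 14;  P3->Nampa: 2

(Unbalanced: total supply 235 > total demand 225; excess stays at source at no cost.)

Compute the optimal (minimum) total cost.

Optimal allocation:
  P1→Akron: 110 units
  P2→Akron: 20 units
  P3→Chico: 85 units
  P3→Nampa: 10 units
Total cost = 885.

885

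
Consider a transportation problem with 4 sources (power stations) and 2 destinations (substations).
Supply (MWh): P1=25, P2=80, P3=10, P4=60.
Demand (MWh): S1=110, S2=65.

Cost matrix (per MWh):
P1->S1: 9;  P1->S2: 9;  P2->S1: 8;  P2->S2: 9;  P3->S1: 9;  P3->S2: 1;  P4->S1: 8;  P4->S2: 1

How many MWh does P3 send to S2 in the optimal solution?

The minimum-cost plan:
  P1->S1: 25 × 9 = 225
  P2->S1: 80 × 8 = 640
  P3->S2: 10 × 1 = 10
  P4->S1: 5 × 8 = 40
  P4->S2: 55 × 1 = 55
Total cost = 970.
So P3→S2 carries 10 MWh.

10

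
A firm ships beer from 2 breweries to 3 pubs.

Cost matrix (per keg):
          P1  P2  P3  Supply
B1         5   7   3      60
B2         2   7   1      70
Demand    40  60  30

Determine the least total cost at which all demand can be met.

530

One minimum-cost allocation:
  B1–P2: 60 kegs
  B2–P1: 40 kegs
  B2–P3: 30 kegs
Total cost = 530.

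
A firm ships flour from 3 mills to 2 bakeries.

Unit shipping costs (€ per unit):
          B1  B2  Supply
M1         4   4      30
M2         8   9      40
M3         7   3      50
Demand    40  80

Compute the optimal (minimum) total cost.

One minimum-cost allocation:
  M1->B2: 30 × €4 = €120
  M2->B1: 40 × €8 = €320
  M3->B2: 50 × €3 = €150
Total = 120 + 320 + 150 = €590.

590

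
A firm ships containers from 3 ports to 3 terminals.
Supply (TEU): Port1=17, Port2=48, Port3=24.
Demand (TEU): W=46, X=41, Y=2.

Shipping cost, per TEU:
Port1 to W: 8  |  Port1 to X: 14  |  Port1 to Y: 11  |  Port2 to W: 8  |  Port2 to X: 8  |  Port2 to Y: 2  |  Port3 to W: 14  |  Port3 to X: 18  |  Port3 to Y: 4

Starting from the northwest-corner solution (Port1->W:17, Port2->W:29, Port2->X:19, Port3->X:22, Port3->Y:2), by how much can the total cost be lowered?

88

Current plan cost = 17·8 + 29·8 + 19·8 + 22·18 + 2·4 = 924.
Optimal plan:
  Port1 to W: 17 × 8 = 136
  Port2 to W: 7 × 8 = 56
  Port2 to X: 41 × 8 = 328
  Port3 to W: 22 × 14 = 308
  Port3 to Y: 2 × 4 = 8
Optimal cost = 836.
Saving = 924 − 836 = 88.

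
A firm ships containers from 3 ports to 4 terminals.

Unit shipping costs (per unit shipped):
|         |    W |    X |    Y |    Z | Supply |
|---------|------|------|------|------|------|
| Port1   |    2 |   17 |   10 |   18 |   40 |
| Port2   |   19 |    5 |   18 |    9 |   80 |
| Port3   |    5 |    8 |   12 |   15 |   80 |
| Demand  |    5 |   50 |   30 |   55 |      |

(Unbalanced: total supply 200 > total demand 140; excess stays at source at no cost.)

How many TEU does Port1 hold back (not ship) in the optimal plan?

5

An optimal plan:
  Port1–W: 5 TEU
  Port1–Y: 30 TEU
  Port2–X: 25 TEU
  Port2–Z: 55 TEU
  Port3–X: 25 TEU
Total cost = 1130.
Port1 ships 35 of its 40, leaving 5.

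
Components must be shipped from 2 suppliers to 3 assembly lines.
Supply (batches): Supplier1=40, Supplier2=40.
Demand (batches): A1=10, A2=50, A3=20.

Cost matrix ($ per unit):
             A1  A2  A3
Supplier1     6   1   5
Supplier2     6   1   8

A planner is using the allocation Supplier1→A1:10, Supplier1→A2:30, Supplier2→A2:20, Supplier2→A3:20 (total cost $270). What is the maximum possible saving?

60

Current plan cost = 10·6 + 30·1 + 20·1 + 20·8 = $270.
Optimal plan:
  Supplier1→A1: 10 batches
  Supplier1→A2: 10 batches
  Supplier1→A3: 20 batches
  Supplier2→A2: 40 batches
Optimal cost = $210.
Saving = 270 − 210 = $60.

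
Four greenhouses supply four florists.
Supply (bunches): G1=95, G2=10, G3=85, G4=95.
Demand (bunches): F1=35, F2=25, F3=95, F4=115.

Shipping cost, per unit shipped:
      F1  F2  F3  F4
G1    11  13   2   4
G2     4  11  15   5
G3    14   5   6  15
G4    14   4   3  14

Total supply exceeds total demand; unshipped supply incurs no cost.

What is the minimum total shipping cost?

1480

One minimum-cost allocation:
  G1 to F4: 95 bunches
  G2 to F1: 10 bunches
  G3 to F1: 25 bunches
  G3 to F2: 25 bunches
  G3 to F4: 20 bunches
  G4 to F3: 95 bunches
Total cost = 1480.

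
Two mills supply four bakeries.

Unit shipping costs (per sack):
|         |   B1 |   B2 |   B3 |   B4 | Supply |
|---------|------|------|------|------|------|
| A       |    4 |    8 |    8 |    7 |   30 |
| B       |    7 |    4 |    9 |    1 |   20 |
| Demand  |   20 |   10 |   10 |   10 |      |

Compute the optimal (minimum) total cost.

210

An optimal shipping plan:
  A to B1: 20 × 4 = 80
  A to B3: 10 × 8 = 80
  B to B2: 10 × 4 = 40
  B to B4: 10 × 1 = 10
Total = 80 + 80 + 40 + 10 = 210.
(Supply check: A ships 30; B ships 20.)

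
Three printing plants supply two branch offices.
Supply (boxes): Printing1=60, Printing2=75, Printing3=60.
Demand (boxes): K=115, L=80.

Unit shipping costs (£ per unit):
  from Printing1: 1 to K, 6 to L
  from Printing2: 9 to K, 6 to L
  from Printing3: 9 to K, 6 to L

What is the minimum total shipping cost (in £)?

1035

Optimal allocation:
  Printing1→K: 60 boxes
  Printing2→K: 55 boxes
  Printing2→L: 20 boxes
  Printing3→L: 60 boxes
Total cost = £1035.
(Supply check: Printing1 ships 60; Printing2 ships 75; Printing3 ships 60.)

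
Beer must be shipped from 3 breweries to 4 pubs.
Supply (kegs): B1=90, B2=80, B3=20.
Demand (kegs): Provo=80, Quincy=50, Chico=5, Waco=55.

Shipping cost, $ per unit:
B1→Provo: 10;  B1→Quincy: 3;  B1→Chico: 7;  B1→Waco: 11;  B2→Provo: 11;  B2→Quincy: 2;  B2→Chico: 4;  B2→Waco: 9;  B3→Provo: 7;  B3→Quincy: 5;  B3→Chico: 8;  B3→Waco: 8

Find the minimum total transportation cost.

1385

An optimal shipping plan:
  B1 to Provo: 60 × $10 = $600
  B1 to Quincy: 30 × $3 = $90
  B2 to Quincy: 20 × $2 = $40
  B2 to Chico: 5 × $4 = $20
  B2 to Waco: 55 × $9 = $495
  B3 to Provo: 20 × $7 = $140
Total = 600 + 90 + 40 + 20 + 495 + 140 = $1385.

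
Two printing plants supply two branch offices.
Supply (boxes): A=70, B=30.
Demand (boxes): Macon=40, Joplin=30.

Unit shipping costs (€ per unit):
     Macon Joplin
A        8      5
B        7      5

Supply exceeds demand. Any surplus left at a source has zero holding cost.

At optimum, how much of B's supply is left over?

0

An optimal plan:
  A to Macon: 10 × €8 = €80
  A to Joplin: 30 × €5 = €150
  B to Macon: 30 × €7 = €210
Total cost = €440.
B ships 30 of its 30, leaving 0.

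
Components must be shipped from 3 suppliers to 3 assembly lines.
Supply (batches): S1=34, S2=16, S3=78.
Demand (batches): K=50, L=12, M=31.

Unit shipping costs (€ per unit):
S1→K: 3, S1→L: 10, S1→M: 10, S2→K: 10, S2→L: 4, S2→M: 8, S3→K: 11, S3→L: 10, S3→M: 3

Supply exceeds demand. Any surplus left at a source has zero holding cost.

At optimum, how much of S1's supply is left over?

0

Minimum-cost shipments:
  S1→K: 34 × €3 = €102
  S2→K: 4 × €10 = €40
  S2→L: 12 × €4 = €48
  S3→K: 12 × €11 = €132
  S3→M: 31 × €3 = €93
Total cost = €415.
S1 ships 34 of its 34, leaving 0.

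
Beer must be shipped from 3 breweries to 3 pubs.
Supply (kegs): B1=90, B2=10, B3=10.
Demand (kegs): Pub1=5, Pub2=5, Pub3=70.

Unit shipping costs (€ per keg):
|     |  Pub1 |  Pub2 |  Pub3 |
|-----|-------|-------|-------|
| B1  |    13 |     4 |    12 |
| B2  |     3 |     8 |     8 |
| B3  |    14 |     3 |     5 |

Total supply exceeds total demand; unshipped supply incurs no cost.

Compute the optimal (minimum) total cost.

785

Optimal allocation:
  B1–Pub2: 5 × €4 = €20
  B1–Pub3: 55 × €12 = €660
  B2–Pub1: 5 × €3 = €15
  B2–Pub3: 5 × €8 = €40
  B3–Pub3: 10 × €5 = €50
Total = 20 + 660 + 15 + 40 + 50 = €785.
(Supply check: B1 ships 60; B2 ships 10; B3 ships 10.)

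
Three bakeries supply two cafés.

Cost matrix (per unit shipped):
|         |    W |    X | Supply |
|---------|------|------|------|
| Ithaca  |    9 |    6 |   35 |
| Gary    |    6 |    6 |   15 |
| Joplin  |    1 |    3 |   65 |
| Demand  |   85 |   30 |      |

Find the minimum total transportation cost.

Optimal allocation:
  Ithaca to W: 5 × 9 = 45
  Ithaca to X: 30 × 6 = 180
  Gary to W: 15 × 6 = 90
  Joplin to W: 65 × 1 = 65
Total = 45 + 180 + 90 + 65 = 380.
(Supply check: Ithaca ships 35; Gary ships 15; Joplin ships 65.)

380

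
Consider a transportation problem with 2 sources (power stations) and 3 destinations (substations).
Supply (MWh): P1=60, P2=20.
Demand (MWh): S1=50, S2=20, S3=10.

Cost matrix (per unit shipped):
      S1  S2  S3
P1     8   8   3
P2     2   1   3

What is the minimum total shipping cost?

450

Optimal allocation:
  P1→S1: 50 × 8 = 400
  P1→S3: 10 × 3 = 30
  P2→S2: 20 × 1 = 20
Total = 400 + 30 + 20 = 450.
(Supply check: P1 ships 60; P2 ships 20.)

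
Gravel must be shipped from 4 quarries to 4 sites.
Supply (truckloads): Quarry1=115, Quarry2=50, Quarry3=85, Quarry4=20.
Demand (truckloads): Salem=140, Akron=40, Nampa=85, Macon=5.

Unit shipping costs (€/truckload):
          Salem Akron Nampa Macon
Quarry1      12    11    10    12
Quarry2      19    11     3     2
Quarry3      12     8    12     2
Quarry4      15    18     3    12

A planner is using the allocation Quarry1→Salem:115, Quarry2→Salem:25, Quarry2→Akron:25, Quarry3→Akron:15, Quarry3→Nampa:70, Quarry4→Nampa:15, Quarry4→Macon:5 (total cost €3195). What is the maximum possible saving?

Current plan cost = 115·12 + 25·19 + 25·11 + 15·8 + 70·12 + 15·3 + 5·12 = €3195.
Optimal plan:
  Quarry1→Salem: 100 × €12 = €1200
  Quarry1→Nampa: 15 × €10 = €150
  Quarry2→Nampa: 50 × €3 = €150
  Quarry3→Salem: 40 × €12 = €480
  Quarry3→Akron: 40 × €8 = €320
  Quarry3→Macon: 5 × €2 = €10
  Quarry4→Nampa: 20 × €3 = €60
Optimal cost = €2370.
Saving = 3195 − 2370 = €825.

825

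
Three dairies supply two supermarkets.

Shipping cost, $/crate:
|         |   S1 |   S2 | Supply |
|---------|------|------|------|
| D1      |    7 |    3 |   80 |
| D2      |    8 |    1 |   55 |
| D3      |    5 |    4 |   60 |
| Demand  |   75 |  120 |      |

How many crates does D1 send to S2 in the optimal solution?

The minimum-cost plan:
  D1 to S1: 15 crates
  D1 to S2: 65 crates
  D2 to S2: 55 crates
  D3 to S1: 60 crates
Total cost = $655.
So D1→S2 carries 65 crates.

65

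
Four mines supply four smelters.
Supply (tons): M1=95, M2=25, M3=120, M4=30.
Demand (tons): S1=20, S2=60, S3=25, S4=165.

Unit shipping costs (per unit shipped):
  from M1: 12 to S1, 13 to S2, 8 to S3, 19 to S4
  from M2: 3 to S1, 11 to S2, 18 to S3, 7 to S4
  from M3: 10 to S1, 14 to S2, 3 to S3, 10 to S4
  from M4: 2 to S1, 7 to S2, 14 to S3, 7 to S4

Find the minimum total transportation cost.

Optimal allocation:
  M1 to S1: 10 tons
  M1 to S2: 60 tons
  M1 to S3: 25 tons
  M2 to S4: 25 tons
  M3 to S4: 120 tons
  M4 to S1: 10 tons
  M4 to S4: 20 tons
Total cost = 2635.

2635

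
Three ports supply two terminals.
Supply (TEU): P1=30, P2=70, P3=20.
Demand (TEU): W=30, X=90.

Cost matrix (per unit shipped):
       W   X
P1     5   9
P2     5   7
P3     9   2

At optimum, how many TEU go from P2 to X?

Solving gives:
  P1→W: 30 × 5 = 150
  P2→X: 70 × 7 = 490
  P3→X: 20 × 2 = 40
Total cost = 680.
So P2→X carries 70 TEU.

70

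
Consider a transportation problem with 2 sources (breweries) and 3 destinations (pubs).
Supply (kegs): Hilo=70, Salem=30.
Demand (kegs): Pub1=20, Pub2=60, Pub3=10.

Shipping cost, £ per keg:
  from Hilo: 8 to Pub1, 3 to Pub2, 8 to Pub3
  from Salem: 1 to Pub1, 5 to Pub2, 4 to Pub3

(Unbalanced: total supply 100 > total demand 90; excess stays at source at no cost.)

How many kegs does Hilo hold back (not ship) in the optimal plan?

Minimum-cost shipments:
  Hilo->Pub2: 60 × £3 = £180
  Salem->Pub1: 20 × £1 = £20
  Salem->Pub3: 10 × £4 = £40
Total cost = £240.
Hilo ships 60 of its 70, leaving 10.

10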